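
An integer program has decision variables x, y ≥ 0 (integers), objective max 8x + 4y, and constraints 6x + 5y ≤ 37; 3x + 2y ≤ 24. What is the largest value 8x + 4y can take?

48

Relaxing integrality, the LP optimum is 49.33 at (x,y) = (6.17, 0), which is not an integer point.
(x,y)=(6,0): 6·6+5·0=36≤37, 3·6+2·0=18≤24, objective 48.
(x,y)=(5,1): 6·5+5·1=35≤37, 3·5+2·1=17≤24, objective 44.
(x,y)=(5,0): 6·5+5·0=30≤37, 3·5+2·0=15≤24, objective 40.
The best lattice point is (6,0), giving 48.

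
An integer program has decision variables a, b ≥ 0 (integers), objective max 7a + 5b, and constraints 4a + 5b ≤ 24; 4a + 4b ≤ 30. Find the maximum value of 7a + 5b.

42

(a,b)=(6,0): 4·6+5·0=24≤24, 4·6+4·0=24≤30, objective 42.
(a,b)=(5,0): 4·5+5·0=20≤24, 4·5+4·0=20≤30, objective 35.
No feasible integer point exceeds 42.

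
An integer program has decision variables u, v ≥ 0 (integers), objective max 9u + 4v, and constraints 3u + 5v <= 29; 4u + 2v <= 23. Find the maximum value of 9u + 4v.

(u,v)=(5,1): 3·5+5·1=20≤29, 4·5+2·1=22≤23, objective 49.
(u,v)=(5,0): 3·5+5·0=15≤29, 4·5+2·0=20≤23, objective 45.
(u,v)=(4,2): 3·4+5·2=22≤29, 4·4+2·2=20≤23, objective 44.
The best lattice point is (5,1), giving 49.

49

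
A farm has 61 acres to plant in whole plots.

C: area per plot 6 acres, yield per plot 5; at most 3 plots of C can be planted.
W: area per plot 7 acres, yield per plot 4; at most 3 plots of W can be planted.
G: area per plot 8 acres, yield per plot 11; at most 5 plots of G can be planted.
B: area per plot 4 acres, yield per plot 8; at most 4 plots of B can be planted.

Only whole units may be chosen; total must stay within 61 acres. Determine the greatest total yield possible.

87

5×G and 4×B: area 56 ≤ 61, yield 5·11 + 4·8 = 87.
2×C, 4×G, and 4×B: area 60 ≤ 61, yield 2·5 + 4·11 + 4·8 = 86.
Best is 87.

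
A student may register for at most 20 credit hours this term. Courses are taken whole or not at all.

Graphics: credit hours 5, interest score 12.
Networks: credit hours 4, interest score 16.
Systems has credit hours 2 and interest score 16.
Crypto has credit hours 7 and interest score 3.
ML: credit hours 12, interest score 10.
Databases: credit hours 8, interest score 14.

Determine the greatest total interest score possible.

Graphics + Networks + Systems + Databases: credit hours 5 + 4 + 2 + 8 = 19 ≤ 20, interest score 12 + 16 + 16 + 14 = 58.
Networks + Systems + Databases: credit hours 4 + 2 + 8 = 14 ≤ 20, interest score 16 + 16 + 14 = 46.
Graphics + Networks + Systems + Crypto: credit hours 5 + 4 + 2 + 7 = 18 ≤ 20, interest score 12 + 16 + 16 + 3 = 47.
Best is Graphics, Networks, Systems, and Databases with total interest score 58.

58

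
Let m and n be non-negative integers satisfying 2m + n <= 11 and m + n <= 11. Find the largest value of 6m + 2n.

32

The continuous relaxation peaks at (5.5, 0) with value 33.00; rounding to a feasible lattice point costs some objective.
(m,n)=(5,1) is feasible, giving 32.
(m,n)=(5,0) is feasible, giving 30.
(m,n)=(4,2) is feasible, giving 28.
No feasible integer point exceeds 32.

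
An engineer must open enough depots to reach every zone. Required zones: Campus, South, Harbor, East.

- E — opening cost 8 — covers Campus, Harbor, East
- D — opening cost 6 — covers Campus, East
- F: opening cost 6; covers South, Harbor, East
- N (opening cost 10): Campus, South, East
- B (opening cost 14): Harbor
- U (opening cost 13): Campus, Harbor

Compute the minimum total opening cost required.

12

This is an integer covering problem.
Choose D and F: together they cover Campus, South, Harbor, East — every zone.
Total opening cost: 6 + 6 = 12.
No cover costs less than 12.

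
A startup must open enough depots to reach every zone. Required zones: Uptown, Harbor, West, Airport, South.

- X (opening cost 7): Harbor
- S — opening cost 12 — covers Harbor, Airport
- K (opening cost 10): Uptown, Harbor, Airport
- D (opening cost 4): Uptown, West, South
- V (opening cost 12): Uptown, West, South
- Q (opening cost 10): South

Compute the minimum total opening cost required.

14

Choose K and D: together they cover Uptown, Harbor, West, Airport, South — every zone.
Total opening cost: 10 + 4 = 14.
No cover costs less than 14.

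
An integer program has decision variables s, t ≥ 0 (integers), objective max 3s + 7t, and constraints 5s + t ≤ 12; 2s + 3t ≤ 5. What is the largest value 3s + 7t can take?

(s,t)=(1,1): 5·1+1·1=6≤12, 2·1+3·1=5≤5, objective 10.
(s,t)=(0,1): 5·0+1·1=1≤12, 2·0+3·1=3≤5, objective 7.
(s,t)=(2,0): 5·2+1·0=10≤12, 2·2+3·0=4≤5, objective 6.
No feasible integer point exceeds 10.

10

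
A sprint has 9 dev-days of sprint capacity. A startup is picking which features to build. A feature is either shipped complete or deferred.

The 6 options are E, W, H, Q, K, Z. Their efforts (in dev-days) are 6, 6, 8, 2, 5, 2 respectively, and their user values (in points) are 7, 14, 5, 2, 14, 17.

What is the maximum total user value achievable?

K + Z: effort 5 + 2 = 7 ≤ 9, user value 14 + 17 = 31.
W + Z: effort 6 + 2 = 8 ≤ 9, user value 14 + 17 = 31.
Q + K + Z: effort 2 + 5 + 2 = 9 ≤ 9, user value 2 + 14 + 17 = 33.
Best is Q, K, and Z with total user value 33.

33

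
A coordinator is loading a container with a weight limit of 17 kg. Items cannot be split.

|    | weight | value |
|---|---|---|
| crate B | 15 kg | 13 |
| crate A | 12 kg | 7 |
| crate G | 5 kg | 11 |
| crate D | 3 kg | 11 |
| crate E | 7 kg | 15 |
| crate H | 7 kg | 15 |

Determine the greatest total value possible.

41

crate D + crate E + crate H: weight 3 + 7 + 7 = 17 ≤ 17, value 11 + 15 + 15 = 41.
crate G + crate D + crate E: weight 5 + 3 + 7 = 15 ≤ 17, value 11 + 11 + 15 = 37.
Best is crate D, crate E, and crate H with total value 41.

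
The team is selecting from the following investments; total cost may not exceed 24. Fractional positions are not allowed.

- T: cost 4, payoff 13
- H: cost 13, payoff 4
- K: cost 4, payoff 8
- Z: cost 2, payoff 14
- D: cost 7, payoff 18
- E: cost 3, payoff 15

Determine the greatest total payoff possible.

68

T + Z + D + E: cost 4 + 2 + 7 + 3 = 16 ≤ 24, payoff 13 + 14 + 18 + 15 = 60.
T + K + Z + D + E: cost 4 + 4 + 2 + 7 + 3 = 20 ≤ 24, payoff 13 + 8 + 14 + 18 + 15 = 68.
Best is T, K, Z, D, and E with total payoff 68.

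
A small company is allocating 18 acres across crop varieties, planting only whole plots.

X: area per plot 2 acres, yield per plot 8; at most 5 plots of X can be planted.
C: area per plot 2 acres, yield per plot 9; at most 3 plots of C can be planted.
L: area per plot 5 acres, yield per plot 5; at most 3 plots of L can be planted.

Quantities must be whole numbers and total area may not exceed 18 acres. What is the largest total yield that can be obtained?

67

C has the best ratio (9/2); taking only C gives at most 3×9 = 27 (stopped by the supply cap of 3).
Mixing does better — 5×X and 3×C: area 16 ≤ 18, yield 5·8 + 3·9 = 67.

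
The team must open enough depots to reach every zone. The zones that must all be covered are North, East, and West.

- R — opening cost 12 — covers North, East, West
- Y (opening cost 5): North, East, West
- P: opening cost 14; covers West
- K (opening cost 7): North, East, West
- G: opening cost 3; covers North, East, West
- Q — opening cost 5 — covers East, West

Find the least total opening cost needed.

G alone covers North, East, West — every zone.
Total opening cost: 3.
No cover costs less than 3.

3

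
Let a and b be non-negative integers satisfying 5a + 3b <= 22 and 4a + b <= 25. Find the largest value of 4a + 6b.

42

(a,b)=(0,7): 5·0+3·7=21≤22, 4·0+1·7=7≤25, objective 42.
(a,b)=(0,6): 5·0+3·6=18≤22, 4·0+1·6=6≤25, objective 36.
No feasible integer point exceeds 42.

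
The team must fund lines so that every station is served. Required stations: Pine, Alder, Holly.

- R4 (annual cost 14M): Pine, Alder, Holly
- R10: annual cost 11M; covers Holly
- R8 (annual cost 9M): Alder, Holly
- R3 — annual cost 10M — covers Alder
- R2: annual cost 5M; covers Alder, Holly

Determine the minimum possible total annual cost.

14

The greedy cost-per-new-station heuristic would pick R2 and R4 for 19, but a cheaper cover exists.
R4 alone covers Pine, Alder, Holly — every station.
Total annual cost: 14.
No cover costs less than 14.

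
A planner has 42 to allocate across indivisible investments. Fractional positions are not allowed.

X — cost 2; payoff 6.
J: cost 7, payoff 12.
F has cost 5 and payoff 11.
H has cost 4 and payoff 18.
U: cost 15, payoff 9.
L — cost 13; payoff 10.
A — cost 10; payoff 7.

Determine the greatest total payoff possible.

Allowing fractional choices, the relaxed optimum would be about 64.6, but investments are indivisible.
X + J + F + H + L + A: cost 2 + 7 + 5 + 4 + 13 + 10 = 41 ≤ 42, payoff 6 + 12 + 11 + 18 + 10 + 7 = 64.
X + J + F + H + L: cost 2 + 7 + 5 + 4 + 13 = 31 ≤ 42, payoff 6 + 12 + 11 + 18 + 10 = 57.
J + F + H + L + A: cost 7 + 5 + 4 + 13 + 10 = 39 ≤ 42, payoff 12 + 11 + 18 + 10 + 7 = 58.
Best is X, J, F, H, L, and A with total payoff 64.

64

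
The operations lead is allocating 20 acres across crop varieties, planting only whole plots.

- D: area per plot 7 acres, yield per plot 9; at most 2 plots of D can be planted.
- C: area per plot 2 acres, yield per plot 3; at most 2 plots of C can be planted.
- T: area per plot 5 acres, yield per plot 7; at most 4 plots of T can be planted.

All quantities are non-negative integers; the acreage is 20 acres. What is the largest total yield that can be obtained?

This is a bounded integer knapsack.
C has the best ratio (3/2); taking only C gives at most 2×3 = 6 (stopped by the supply cap of 2).
Mixing does better — 4×T: area 20 ≤ 20, yield 4·7 = 28.

28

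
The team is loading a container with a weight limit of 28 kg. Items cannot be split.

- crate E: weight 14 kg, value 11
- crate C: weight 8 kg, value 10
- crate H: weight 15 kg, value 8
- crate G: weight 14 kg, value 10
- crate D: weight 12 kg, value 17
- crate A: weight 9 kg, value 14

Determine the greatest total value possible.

Allowing fractional choices, the relaxed optimum would be about 39.8, but items are indivisible.
crate C + crate D: weight 8 + 12 = 20 ≤ 28, value 10 + 17 = 27.
crate D + crate A: weight 12 + 9 = 21 ≤ 28, value 17 + 14 = 31.
crate E + crate D: weight 14 + 12 = 26 ≤ 28, value 11 + 17 = 28.
Best is crate D and crate A with total value 31.

31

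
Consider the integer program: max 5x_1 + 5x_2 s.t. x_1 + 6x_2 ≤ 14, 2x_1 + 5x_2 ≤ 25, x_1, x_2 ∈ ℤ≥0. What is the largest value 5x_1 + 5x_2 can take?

60

Relaxing integrality, the LP optimum is 62.50 at (x_1,x_2) = (12.5, 0), which is not an integer point.
(x_1,x_2)=(12,0): 1·12+6·0=12≤14, 2·12+5·0=24≤25, objective 60.
(x_1,x_2)=(11,0): 1·11+6·0=11≤14, 2·11+5·0=22≤25, objective 55.
No feasible integer point exceeds 60.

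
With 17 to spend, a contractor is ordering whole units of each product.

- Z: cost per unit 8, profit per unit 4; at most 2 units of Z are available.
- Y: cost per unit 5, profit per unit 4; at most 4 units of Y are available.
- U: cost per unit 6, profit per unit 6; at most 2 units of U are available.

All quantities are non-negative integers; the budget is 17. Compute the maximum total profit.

1×Y and 2×U: cost 17 ≤ 17, profit 1·4 + 2·6 = 16.
2×Y and 1×U: cost 16 ≤ 17, profit 2·4 + 1·6 = 14.
Best is 16.

16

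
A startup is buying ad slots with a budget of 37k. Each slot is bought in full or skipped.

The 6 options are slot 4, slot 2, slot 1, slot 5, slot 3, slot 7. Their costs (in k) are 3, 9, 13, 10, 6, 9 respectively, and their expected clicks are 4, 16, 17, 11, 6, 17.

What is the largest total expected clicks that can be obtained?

Allowing fractional choices, the relaxed optimum would be about 57.3, but ad slots are indivisible.
slot 2 + slot 1 + slot 3 + slot 7: cost 9 + 13 + 6 + 9 = 37 ≤ 37, expected clicks 16 + 17 + 6 + 17 = 56.
slot 4 + slot 2 + slot 5 + slot 3 + slot 7: cost 3 + 9 + 10 + 6 + 9 = 37 ≤ 37, expected clicks 4 + 16 + 11 + 6 + 17 = 54.
slot 4 + slot 2 + slot 1 + slot 7: cost 3 + 9 + 13 + 9 = 34 ≤ 37, expected clicks 4 + 16 + 17 + 17 = 54.
Best is slot 2, slot 1, slot 3, and slot 7 with total expected clicks 56.

56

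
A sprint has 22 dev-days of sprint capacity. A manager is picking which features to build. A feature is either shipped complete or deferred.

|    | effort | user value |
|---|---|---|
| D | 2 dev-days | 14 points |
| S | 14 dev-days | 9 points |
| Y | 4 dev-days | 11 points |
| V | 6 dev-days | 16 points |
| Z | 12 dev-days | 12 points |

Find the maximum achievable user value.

This is a 0-1 knapsack instance.
D + Y + V: effort 2 + 4 + 6 = 12 ≤ 22, user value 14 + 11 + 16 = 41.
D + V + Z: effort 2 + 6 + 12 = 20 ≤ 22, user value 14 + 16 + 12 = 42.
Best is D, V, and Z with total user value 42.

42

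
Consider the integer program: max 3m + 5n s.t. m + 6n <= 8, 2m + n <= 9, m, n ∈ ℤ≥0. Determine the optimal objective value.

12

Relaxing integrality, the LP optimum is 15.73 at (m,n) = (4.18, 0.636), which is not an integer point.
(m,n)=(4,0): 1·4+6·0=4≤8, 2·4+1·0=8≤9, objective 12.
(m,n)=(3,0): 1·3+6·0=3≤8, 2·3+1·0=6≤9, objective 9.
No feasible integer point exceeds 12.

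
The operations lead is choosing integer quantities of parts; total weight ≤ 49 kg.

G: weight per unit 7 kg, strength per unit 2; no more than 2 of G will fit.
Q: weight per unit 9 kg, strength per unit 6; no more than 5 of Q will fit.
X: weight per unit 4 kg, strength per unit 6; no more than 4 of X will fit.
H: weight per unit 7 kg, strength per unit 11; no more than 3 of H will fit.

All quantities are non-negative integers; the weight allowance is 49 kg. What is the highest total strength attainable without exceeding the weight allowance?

63

1×G, 4×X, and 3×H: weight 44 ≤ 49, strength 1·2 + 4·6 + 3·11 = 59.
1×Q, 4×X, and 3×H: weight 46 ≤ 49, strength 1·6 + 4·6 + 3·11 = 63.
Best is 63.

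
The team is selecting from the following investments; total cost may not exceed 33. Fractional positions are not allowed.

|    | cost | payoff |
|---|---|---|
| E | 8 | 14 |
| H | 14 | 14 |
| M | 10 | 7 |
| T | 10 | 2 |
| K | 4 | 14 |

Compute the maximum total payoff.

42

E + M + K: cost 8 + 10 + 4 = 22 ≤ 33, payoff 14 + 7 + 14 = 35.
E + M + T + K: cost 8 + 10 + 10 + 4 = 32 ≤ 33, payoff 14 + 7 + 2 + 14 = 37.
E + H + K: cost 8 + 14 + 4 = 26 ≤ 33, payoff 14 + 14 + 14 = 42.
Best is E, H, and K with total payoff 42.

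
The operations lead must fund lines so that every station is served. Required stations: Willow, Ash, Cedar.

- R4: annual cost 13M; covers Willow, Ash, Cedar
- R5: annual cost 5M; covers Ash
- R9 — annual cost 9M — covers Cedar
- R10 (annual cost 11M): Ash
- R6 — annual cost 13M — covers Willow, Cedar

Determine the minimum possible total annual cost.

This is a weighted set-cover instance.
R4 alone covers Willow, Ash, Cedar — every station.
Total annual cost: 13.
No cover costs less than 13.

13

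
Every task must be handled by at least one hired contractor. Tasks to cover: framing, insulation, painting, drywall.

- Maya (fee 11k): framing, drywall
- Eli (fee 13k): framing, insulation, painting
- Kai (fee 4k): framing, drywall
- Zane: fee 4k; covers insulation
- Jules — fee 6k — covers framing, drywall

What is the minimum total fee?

The greedy cost-per-new-task heuristic would pick Kai, Zane, and Eli for 21, but a cheaper cover exists.
Choose Eli and Kai: together they cover framing, insulation, painting, drywall — every task.
Total fee: 13 + 4 = 17.
No cover costs less than 17.

17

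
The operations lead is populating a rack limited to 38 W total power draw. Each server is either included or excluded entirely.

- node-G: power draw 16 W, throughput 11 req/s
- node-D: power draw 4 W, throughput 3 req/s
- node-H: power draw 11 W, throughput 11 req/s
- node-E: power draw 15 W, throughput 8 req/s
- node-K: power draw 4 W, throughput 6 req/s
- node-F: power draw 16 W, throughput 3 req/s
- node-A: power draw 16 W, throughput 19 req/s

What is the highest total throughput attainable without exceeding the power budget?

Allowing fractional choices, the relaxed optimum would be about 41.1, but servers are indivisible.
node-D + node-H + node-K + node-A: power draw 4 + 11 + 4 + 16 = 35 ≤ 38, throughput 3 + 11 + 6 + 19 = 39.
node-G + node-K + node-A: power draw 16 + 4 + 16 = 36 ≤ 38, throughput 11 + 6 + 19 = 36.
node-H + node-K + node-A: power draw 11 + 4 + 16 = 31 ≤ 38, throughput 11 + 6 + 19 = 36.
Best is node-D, node-H, node-K, and node-A with total throughput 39.

39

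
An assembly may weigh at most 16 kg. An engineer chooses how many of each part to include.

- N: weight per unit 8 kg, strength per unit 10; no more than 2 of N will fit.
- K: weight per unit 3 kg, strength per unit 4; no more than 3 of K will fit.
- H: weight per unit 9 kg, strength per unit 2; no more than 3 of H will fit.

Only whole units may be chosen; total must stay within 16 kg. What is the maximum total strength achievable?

K has the best ratio (4/3); taking only K gives at most 3×4 = 12 (stopped by the supply cap of 3).
Mixing does better — 2×N: weight 16 ≤ 16, strength 2·10 = 20.

20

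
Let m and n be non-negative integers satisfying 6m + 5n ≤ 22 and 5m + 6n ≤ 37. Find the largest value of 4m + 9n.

Relaxing integrality, the LP optimum is 39.60 at (m,n) = (0, 4.4), which is not an integer point.
(m,n)=(0,4): 6·0+5·4=20≤22, 5·0+6·4=24≤37, objective 36.
(m,n)=(1,3): 6·1+5·3=21≤22, 5·1+6·3=23≤37, objective 31.
(m,n)=(0,3): 6·0+5·3=15≤22, 5·0+6·3=18≤37, objective 27.
No feasible integer point exceeds 36.

36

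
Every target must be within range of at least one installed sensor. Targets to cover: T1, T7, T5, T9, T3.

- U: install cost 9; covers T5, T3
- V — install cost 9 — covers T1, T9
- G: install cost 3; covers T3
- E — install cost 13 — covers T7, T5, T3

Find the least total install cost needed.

22

The greedy cost-per-new-target heuristic would pick G, V, and E for 25, but a cheaper cover exists.
Choose V and E: together they cover T1, T7, T5, T9, T3 — every target.
Total install cost: 9 + 13 = 22.
No cover costs less than 22.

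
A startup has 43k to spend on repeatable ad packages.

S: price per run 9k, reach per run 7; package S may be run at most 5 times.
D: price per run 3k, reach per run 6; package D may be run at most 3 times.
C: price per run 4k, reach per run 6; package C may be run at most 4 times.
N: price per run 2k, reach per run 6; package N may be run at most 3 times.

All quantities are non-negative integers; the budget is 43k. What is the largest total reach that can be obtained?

67

1×S, 3×D, 4×C, and 3×N: price 40 ≤ 43, reach 1·7 + 3·6 + 4·6 + 3·6 = 67.
2×S, 1×D, 4×C, and 3×N: price 43 ≤ 43, reach 2·7 + 1·6 + 4·6 + 3·6 = 62.
Best is 67.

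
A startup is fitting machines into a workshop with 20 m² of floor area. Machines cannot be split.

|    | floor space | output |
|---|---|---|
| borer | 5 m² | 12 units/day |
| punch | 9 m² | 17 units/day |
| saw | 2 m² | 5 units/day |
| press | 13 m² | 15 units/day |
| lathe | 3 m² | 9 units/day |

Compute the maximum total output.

43

This is an integer program with binary decision variables.
borer + punch + saw + lathe: floor space 5 + 9 + 2 + 3 = 19 ≤ 20, output 12 + 17 + 5 + 9 = 43.
borer + punch + lathe: floor space 5 + 9 + 3 = 17 ≤ 20, output 12 + 17 + 9 = 38.
Best is borer, punch, saw, and lathe with total output 43.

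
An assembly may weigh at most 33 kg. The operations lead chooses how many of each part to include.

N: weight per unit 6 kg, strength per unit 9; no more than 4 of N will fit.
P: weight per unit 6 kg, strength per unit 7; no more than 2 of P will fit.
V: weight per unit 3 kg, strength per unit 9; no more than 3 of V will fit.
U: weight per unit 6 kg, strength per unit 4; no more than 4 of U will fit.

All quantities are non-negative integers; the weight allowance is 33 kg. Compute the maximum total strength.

63

4×N and 3×V: weight 33 ≤ 33, strength 4·9 + 3·9 = 63.
3×N, 1×P, and 3×V: weight 33 ≤ 33, strength 3·9 + 1·7 + 3·9 = 61.
Best is 63.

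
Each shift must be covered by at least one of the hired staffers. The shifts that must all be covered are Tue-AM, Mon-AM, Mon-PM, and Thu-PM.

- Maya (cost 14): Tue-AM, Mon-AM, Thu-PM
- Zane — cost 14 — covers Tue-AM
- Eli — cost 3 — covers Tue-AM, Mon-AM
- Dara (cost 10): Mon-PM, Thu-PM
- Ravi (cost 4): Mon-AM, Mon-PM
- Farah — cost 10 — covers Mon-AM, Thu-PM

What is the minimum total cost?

13

Choose Eli and Dara: together they cover Tue-AM, Mon-AM, Mon-PM, Thu-PM — every shift.
Total cost: 3 + 10 = 13.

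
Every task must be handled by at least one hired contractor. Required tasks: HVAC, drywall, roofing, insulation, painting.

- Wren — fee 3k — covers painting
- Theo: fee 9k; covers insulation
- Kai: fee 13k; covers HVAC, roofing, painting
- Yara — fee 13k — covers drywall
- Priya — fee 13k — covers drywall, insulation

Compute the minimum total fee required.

The greedy cost-per-new-task heuristic would pick Wren, Kai, and Priya for 29, but a cheaper cover exists.
Choose Kai and Priya: together they cover HVAC, drywall, roofing, insulation, painting — every task.
Total fee: 13 + 13 = 26.
No cover costs less than 26.

26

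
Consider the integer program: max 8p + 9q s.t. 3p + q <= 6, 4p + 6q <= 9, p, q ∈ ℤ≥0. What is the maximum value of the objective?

Relaxing integrality, the LP optimum is 17.36 at (p,q) = (1.93, 0.214), which is not an integer point.
(p,q)=(2,0): 3·2+1·0=6≤6, 4·2+6·0=8≤9, objective 16.
(p,q)=(0,1): 3·0+1·1=1≤6, 4·0+6·1=6≤9, objective 9.
(p,q)=(1,0): 3·1+1·0=3≤6, 4·1+6·0=4≤9, objective 8.
Maximum is 16 at (p,q)=(2,0).

16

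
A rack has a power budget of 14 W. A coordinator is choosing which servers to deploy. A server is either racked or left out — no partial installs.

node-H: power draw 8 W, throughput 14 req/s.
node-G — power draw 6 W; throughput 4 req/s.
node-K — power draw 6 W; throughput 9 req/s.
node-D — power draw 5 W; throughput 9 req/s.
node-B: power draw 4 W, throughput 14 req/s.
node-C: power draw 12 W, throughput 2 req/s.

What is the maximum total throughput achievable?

28

Treat it as a binary knapsack problem.
Allowing fractional choices, the relaxed optimum would be about 31.8, but servers are indivisible.
node-K + node-B: power draw 6 + 4 = 10 ≤ 14, throughput 9 + 14 = 23.
node-D + node-B: power draw 5 + 4 = 9 ≤ 14, throughput 9 + 14 = 23.
node-H + node-B: power draw 8 + 4 = 12 ≤ 14, throughput 14 + 14 = 28.
Best is node-H and node-B with total throughput 28.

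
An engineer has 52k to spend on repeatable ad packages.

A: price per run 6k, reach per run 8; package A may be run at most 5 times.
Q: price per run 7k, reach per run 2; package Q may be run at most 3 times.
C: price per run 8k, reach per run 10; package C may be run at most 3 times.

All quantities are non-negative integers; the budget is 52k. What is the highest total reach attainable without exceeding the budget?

A has the best ratio (8/6); taking only A gives at most 5×8 = 40 (stopped by the supply cap of 5).
Mixing does better — 4×A and 3×C: price 48 ≤ 52, reach 4·8 + 3·10 = 62.

62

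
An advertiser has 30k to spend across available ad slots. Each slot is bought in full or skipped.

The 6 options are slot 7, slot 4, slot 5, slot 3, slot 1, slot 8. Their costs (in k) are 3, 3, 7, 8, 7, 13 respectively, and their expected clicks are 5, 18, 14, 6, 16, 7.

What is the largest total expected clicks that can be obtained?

Allowing fractional choices, the relaxed optimum would be about 60.1, but ad slots are indivisible.
slot 4 + slot 5 + slot 1 + slot 8: cost 3 + 7 + 7 + 13 = 30 ≤ 30, expected clicks 18 + 14 + 16 + 7 = 55.
slot 7 + slot 4 + slot 5 + slot 3 + slot 1: cost 3 + 3 + 7 + 8 + 7 = 28 ≤ 30, expected clicks 5 + 18 + 14 + 6 + 16 = 59.
Best is slot 7, slot 4, slot 5, slot 3, and slot 1 with total expected clicks 59.

59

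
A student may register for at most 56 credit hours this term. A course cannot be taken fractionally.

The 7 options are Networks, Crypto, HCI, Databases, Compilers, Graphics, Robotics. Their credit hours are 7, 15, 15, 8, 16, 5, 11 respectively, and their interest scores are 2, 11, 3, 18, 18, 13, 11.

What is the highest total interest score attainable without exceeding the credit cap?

71

HCI + Databases + Compilers + Graphics + Robotics: credit hours 15 + 8 + 16 + 5 + 11 = 55 ≤ 56, interest score 3 + 18 + 18 + 13 + 11 = 63.
Networks + Databases + Compilers + Graphics + Robotics: credit hours 7 + 8 + 16 + 5 + 11 = 47 ≤ 56, interest score 2 + 18 + 18 + 13 + 11 = 62.
Crypto + Databases + Compilers + Graphics + Robotics: credit hours 15 + 8 + 16 + 5 + 11 = 55 ≤ 56, interest score 11 + 18 + 18 + 13 + 11 = 71.
Best is Crypto, Databases, Compilers, Graphics, and Robotics with total interest score 71.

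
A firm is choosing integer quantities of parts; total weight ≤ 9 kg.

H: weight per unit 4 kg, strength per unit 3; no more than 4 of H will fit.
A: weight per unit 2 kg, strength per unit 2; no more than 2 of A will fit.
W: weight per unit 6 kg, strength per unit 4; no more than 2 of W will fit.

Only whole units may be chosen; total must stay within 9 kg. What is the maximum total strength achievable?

Take 1×H and 2×A: weight 8 ≤ 9, strength 1·3 + 2·2 = 7.
A has the best ratio (2/2) and is taken to its limit of 2; remaining capacity is filled optimally with the others.

7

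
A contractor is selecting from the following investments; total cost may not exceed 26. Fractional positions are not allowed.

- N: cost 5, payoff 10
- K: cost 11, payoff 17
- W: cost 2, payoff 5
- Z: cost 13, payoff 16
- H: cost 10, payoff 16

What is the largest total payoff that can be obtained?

43

Allowing fractional choices, the relaxed optimum would be about 44.9, but investments are indivisible.
N + K + H: cost 5 + 11 + 10 = 26 ≤ 26, payoff 10 + 17 + 16 = 43.
K + W + H: cost 11 + 2 + 10 = 23 ≤ 26, payoff 17 + 5 + 16 = 38.
Best is N, K, and H with total payoff 43.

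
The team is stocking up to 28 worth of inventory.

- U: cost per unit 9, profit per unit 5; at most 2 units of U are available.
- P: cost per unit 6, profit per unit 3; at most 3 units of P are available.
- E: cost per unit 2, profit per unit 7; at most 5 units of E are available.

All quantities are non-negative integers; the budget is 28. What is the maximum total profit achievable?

E has the best ratio (7/2); taking only E gives at most 5×7 = 35 (stopped by the supply cap of 5).
Mixing does better — 2×U and 5×E: cost 28 ≤ 28, profit 2·5 + 5·7 = 45.

45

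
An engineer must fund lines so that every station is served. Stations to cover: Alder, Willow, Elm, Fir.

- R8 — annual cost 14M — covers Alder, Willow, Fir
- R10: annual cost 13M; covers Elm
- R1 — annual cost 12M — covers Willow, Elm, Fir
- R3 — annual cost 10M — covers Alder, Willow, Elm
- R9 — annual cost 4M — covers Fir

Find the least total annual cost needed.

14

Choose R3 and R9: together they cover Alder, Willow, Elm, Fir — every station.
Total annual cost: 10 + 4 = 14.
No cover costs less than 14.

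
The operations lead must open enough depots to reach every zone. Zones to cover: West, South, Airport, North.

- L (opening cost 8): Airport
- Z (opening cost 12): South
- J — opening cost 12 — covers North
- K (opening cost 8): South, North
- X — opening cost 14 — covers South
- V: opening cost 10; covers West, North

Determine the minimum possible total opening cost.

Choose L, K, and V: together they cover West, South, Airport, North — every zone.
Total opening cost: 8 + 8 + 10 = 26.
No cover costs less than 26.

26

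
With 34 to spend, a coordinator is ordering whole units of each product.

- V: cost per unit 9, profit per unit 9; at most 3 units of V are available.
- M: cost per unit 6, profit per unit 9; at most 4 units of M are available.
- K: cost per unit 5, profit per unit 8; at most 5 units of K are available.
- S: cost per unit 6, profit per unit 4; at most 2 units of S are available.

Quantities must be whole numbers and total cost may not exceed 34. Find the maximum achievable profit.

This is a bounded integer knapsack.
K has the best ratio (8/5); taking only K gives at most 5×8 = 40 (stopped by the supply cap of 5).
Mixing does better — 4×M and 2×K: cost 34 ≤ 34, profit 4·9 + 2·8 = 52.

52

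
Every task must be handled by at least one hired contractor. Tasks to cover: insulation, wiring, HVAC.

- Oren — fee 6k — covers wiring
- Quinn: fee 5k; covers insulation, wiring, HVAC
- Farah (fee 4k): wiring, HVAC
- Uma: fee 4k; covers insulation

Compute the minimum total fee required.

5

Quinn alone covers insulation, wiring, HVAC — every task.
Total fee: 5.
No cover costs less than 5.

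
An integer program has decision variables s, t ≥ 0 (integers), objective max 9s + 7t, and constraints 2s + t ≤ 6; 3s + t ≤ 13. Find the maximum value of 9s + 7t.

42

(s,t)=(0,6): 2·0+1·6=6≤6, 3·0+1·6=6≤13, objective 42.
(s,t)=(0,5): 2·0+1·5=5≤6, 3·0+1·5=5≤13, objective 35.
No feasible integer point exceeds 42.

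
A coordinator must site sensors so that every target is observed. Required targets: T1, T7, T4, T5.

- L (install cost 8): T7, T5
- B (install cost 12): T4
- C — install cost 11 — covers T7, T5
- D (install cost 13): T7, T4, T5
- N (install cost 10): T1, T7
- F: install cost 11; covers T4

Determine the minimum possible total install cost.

Choose D and N: together they cover T1, T7, T4, T5 — every target.
Total install cost: 13 + 10 = 23.

23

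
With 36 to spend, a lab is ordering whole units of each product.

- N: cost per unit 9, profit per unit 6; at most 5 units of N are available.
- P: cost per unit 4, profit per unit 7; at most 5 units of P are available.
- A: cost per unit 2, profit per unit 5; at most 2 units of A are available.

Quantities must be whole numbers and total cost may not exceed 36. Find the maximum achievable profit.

51

Take 1×N, 5×P, and 2×A: cost 33 ≤ 36, profit 1·6 + 5·7 + 2·5 = 51.
A has the best ratio (5/2) and is taken to its limit of 2; remaining capacity is filled optimally with the others.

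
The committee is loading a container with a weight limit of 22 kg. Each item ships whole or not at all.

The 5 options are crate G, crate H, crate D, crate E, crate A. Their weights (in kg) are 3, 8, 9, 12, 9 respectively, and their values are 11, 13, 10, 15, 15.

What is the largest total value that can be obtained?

39

Take crate G, crate H, and crate A: weight 3 + 8 + 9 = 20 ≤ 22, value 11 + 13 + 15 = 39.
No other feasible combination does better.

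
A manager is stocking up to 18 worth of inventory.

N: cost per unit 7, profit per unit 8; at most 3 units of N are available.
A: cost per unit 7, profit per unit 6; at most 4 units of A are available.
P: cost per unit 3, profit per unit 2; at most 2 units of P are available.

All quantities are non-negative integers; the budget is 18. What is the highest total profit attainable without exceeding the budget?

18

N has the best ratio (8/7); taking only N gives at most 2×8 = 16 (stopped by the cost limit).
Mixing does better — 2×N and 1×P: cost 17 ≤ 18, profit 2·8 + 1·2 = 18.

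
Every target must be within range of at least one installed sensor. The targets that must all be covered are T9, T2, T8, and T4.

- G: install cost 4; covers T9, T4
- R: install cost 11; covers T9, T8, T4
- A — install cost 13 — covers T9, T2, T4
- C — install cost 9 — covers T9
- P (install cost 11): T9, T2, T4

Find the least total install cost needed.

The greedy cost-per-new-target heuristic would pick G, R, and P for 26, but a cheaper cover exists.
Choose R and P: together they cover T9, T2, T8, T4 — every target.
Total install cost: 11 + 11 = 22.
No cover costs less than 22.

22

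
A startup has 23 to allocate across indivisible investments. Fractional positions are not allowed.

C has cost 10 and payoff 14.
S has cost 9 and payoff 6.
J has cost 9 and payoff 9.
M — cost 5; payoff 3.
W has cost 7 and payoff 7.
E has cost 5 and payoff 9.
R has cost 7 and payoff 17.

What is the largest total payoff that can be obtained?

40

This is an integer program with binary decision variables.
C + M + R: cost 10 + 5 + 7 = 22 ≤ 23, payoff 14 + 3 + 17 = 34.
C + E + R: cost 10 + 5 + 7 = 22 ≤ 23, payoff 14 + 9 + 17 = 40.
J + E + R: cost 9 + 5 + 7 = 21 ≤ 23, payoff 9 + 9 + 17 = 35.
Best is C, E, and R with total payoff 40.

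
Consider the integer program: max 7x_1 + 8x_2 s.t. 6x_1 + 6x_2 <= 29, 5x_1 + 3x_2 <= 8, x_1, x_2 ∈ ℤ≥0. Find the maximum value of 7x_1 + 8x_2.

16

(x_1,x_2)=(0,2) is feasible, giving 16.
(x_1,x_2)=(1,1) is feasible, giving 15.
(x_1,x_2)=(0,1) is feasible, giving 8.
No feasible integer point exceeds 16.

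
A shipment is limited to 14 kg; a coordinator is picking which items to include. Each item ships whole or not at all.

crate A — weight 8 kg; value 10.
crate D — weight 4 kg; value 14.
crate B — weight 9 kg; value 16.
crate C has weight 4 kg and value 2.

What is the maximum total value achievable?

30

This is an integer program with binary decision variables.
crate B + crate C: weight 9 + 4 = 13 ≤ 14, value 16 + 2 = 18.
crate D + crate B: weight 4 + 9 = 13 ≤ 14, value 14 + 16 = 30.
crate A + crate D: weight 8 + 4 = 12 ≤ 14, value 10 + 14 = 24.
Best is crate D and crate B with total value 30.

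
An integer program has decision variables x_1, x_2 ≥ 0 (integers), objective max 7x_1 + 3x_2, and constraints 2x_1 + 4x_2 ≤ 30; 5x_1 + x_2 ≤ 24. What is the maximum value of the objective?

The continuous relaxation peaks at (3.67, 5.67) with value 42.67; rounding to a feasible lattice point costs some objective.
(x_1,x_2)=(4,4) is feasible, giving 40.
(x_1,x_2)=(3,6) is feasible, giving 39.
No feasible integer point exceeds 40.

40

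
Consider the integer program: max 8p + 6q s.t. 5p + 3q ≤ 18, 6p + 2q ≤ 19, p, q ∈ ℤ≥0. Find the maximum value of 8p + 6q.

36

(p,q)=(0,6) is feasible, giving 36.
(p,q)=(0,5) is feasible, giving 30.
The best lattice point is (0,6), giving 36.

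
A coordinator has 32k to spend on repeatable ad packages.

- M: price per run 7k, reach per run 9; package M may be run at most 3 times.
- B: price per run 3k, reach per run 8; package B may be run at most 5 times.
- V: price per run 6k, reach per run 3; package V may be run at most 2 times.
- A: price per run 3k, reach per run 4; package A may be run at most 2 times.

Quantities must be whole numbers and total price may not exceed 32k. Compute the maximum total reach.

This is a bounded integer knapsack.
Take 2×M, 5×B, and 1×A: price 32 ≤ 32, reach 2·9 + 5·8 + 1·4 = 62.
B has the best ratio (8/3) and is taken to its limit of 5; remaining capacity is filled optimally with the others.

62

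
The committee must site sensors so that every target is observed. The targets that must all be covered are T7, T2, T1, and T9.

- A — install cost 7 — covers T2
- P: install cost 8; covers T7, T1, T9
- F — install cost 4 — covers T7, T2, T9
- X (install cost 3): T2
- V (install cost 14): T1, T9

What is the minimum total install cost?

11

This is a weighted set-cover instance.
The greedy cost-per-new-target heuristic would pick F and P for 12, but a cheaper cover exists.
Choose P and X: together they cover T7, T2, T1, T9 — every target.
Total install cost: 8 + 3 = 11.
No cover costs less than 11.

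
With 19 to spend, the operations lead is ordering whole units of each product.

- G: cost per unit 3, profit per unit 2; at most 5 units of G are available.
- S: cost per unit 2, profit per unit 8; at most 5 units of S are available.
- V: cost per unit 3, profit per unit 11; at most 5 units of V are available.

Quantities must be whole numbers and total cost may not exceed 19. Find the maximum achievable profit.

5×S and 3×V: cost 19 ≤ 19, profit 5·8 + 3·11 = 73.
2×S and 5×V: cost 19 ≤ 19, profit 2·8 + 5·11 = 71.
Best is 73.

73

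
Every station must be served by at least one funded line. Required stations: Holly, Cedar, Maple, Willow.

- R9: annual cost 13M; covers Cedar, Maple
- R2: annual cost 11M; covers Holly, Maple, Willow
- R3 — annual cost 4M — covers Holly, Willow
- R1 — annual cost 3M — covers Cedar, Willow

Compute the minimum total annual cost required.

14

The greedy cost-per-new-station heuristic would pick R1, R3, and R2 for 18, but a cheaper cover exists.
Choose R2 and R1: together they cover Holly, Cedar, Maple, Willow — every station.
Total annual cost: 11 + 3 = 14.
No cover costs less than 14.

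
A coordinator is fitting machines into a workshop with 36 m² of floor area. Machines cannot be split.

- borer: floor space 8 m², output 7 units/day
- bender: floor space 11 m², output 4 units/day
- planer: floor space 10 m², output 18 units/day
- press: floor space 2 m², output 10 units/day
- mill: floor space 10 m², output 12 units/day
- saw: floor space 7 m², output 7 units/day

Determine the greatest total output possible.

This is an integer program with binary decision variables.
Take planer, press, mill, and saw: floor space 10 + 2 + 10 + 7 = 29 ≤ 36, output 18 + 10 + 12 + 7 = 47.
No feasible combination exceeds this.

47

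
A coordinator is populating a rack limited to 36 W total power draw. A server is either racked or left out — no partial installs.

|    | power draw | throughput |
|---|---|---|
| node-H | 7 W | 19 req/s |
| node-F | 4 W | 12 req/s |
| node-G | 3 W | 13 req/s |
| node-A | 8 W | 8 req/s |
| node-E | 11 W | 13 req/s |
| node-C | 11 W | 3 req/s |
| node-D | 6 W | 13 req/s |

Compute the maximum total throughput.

node-H + node-F + node-G + node-A + node-D: power draw 7 + 4 + 3 + 8 + 6 = 28 ≤ 36, throughput 19 + 12 + 13 + 8 + 13 = 65.
node-H + node-G + node-A + node-E + node-D: power draw 7 + 3 + 8 + 11 + 6 = 35 ≤ 36, throughput 19 + 13 + 8 + 13 + 13 = 66.
node-H + node-F + node-G + node-E + node-D: power draw 7 + 4 + 3 + 11 + 6 = 31 ≤ 36, throughput 19 + 12 + 13 + 13 + 13 = 70.
Best is node-H, node-F, node-G, node-E, and node-D with total throughput 70.

70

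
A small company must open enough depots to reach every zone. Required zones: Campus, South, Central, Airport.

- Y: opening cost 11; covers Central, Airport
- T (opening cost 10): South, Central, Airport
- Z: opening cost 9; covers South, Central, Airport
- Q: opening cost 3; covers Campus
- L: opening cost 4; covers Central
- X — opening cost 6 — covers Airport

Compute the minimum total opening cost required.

12

Choose Z and Q: together they cover Campus, South, Central, Airport — every zone.
Total opening cost: 9 + 3 = 12.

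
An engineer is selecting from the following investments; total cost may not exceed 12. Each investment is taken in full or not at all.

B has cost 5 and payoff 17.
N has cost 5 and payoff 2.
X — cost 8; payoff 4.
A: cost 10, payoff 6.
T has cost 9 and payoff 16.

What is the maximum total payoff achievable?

19

Allowing fractional choices, the relaxed optimum would be about 29.4, but investments are indivisible.
B: cost 5 ≤ 12, payoff 17.
B + N: cost 5 + 5 = 10 ≤ 12, payoff 17 + 2 = 19.
Best is B and N with total payoff 19.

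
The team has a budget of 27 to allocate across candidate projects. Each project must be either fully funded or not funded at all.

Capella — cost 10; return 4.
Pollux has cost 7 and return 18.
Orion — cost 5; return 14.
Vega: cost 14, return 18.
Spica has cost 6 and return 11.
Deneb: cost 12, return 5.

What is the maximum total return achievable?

Pollux + Orion + Spica: cost 7 + 5 + 6 = 18 ≤ 27, return 18 + 14 + 11 = 43.
Pollux + Orion + Vega: cost 7 + 5 + 14 = 26 ≤ 27, return 18 + 14 + 18 = 50.
Pollux + Vega + Spica: cost 7 + 14 + 6 = 27 ≤ 27, return 18 + 18 + 11 = 47.
Best is Pollux, Orion, and Vega with total return 50.

50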